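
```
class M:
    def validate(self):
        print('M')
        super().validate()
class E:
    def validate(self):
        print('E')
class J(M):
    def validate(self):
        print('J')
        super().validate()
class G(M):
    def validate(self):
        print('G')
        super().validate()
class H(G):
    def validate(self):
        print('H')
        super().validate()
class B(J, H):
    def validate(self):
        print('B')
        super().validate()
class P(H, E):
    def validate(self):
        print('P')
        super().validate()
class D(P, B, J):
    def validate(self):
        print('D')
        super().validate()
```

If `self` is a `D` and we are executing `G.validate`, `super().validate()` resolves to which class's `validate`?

L[D] = D + merge(L[P], L[B], L[J], [P B J])
  take P:  [P H G M E object] + [B J H G M object] + [J M object] + [P B J]
  take B:  [H G M E object] + [B J H G M object] + [J M object] + [B J]
  take J:  [H G M E object] + [J H G M object] + [J M object] + [J]
  take H:  [H G M E object] + [H G M object] + [M object]
  take G:  [G M E object] + [G M object] + [M object]
  take M:  [M E object] + [M object] + [M object]
  take E:  [E object] + [object] + [object]
  take object:  [object] + [object] + [object]
MRO: D P B J H G M E object
super() in G.validate on a D instance goes to the class after G in D's MRO: M.

M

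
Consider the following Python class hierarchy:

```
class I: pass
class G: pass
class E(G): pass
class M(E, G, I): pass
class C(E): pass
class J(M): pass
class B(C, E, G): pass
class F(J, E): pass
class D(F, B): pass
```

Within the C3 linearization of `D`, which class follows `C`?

E

L[D] = D + merge(L[F], L[B], [F B])
  take F:  [F J M E G I object] + [B C E G object] + [F B]
  take J:  [J M E G I object] + [B C E G object] + [B]
  take M:  [M E G I object] + [B C E G object] + [B]
  take B:  [E G I object] + [B C E G object] + [B]
  take C:  [E G I object] + [C E G object]
  take E:  [E G I object] + [E G object]
  take G:  [G I object] + [G object]
  take I:  [I object] + [object]
  take object:  [object] + [object]
MRO: D F J M B C E G I object
C is at position 5; next is E.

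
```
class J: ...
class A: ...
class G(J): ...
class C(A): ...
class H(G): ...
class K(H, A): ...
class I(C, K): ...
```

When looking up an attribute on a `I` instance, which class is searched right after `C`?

L[I] = I + merge(L[C], L[K], [C K])
  take C:  [C A object] + [K H G J A object] + [C K]
  take K:  [A object] + [K H G J A object] + [K]
  take H:  [A object] + [H G J A object]
  take G:  [A object] + [G J A object]
  take J:  [A object] + [J A object]
  take A:  [A object] + [A object]
  take object:  [object] + [object]
MRO: I C K H G J A object
C is at position 1; next is K.

K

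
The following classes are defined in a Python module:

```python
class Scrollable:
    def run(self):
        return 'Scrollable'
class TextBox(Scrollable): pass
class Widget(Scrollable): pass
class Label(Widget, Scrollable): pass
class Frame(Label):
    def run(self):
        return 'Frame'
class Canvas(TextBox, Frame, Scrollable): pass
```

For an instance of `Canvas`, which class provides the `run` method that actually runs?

L[Canvas] = Canvas + merge(L[TextBox], L[Frame], L[Scrollable], [TextBox Frame Scrollable])
  take TextBox:  [TextBox Scrollable object] + [Frame Label Widget Scrollable object] + [Scrollable object] + [TextBox Frame Scrollable]
  take Frame:  [Scrollable object] + [Frame Label Widget Scrollable object] + [Scrollable object] + [Frame Scrollable]
  take Label:  [Scrollable object] + [Label Widget Scrollable object] + [Scrollable object] + [Scrollable]
  take Widget:  [Scrollable object] + [Widget Scrollable object] + [Scrollable object] + [Scrollable]
  take Scrollable:  [Scrollable object] + [Scrollable object] + [Scrollable object] + [Scrollable]
  take object:  [object] + [object] + [object]
MRO: Canvas TextBox Frame Label Widget Scrollable object
run is defined in: Frame, Scrollable. First along the MRO is Frame.

Frame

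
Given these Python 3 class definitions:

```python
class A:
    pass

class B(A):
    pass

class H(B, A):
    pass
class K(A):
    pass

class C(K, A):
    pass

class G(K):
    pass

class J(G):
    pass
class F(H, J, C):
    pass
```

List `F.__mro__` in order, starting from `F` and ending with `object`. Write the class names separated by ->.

F -> H -> B -> J -> G -> C -> K -> A -> object

L[F] = F + merge(L[H], L[J], L[C], [H J C])
  take H:  [H B A object] + [J G K A object] + [C K A object] + [H J C]
  take B:  [B A object] + [J G K A object] + [C K A object] + [J C]
  take J:  [A object] + [J G K A object] + [C K A object] + [J C]
  take G:  [A object] + [G K A object] + [C K A object] + [C]
  take C:  [A object] + [K A object] + [C K A object] + [C]
  take K:  [A object] + [K A object] + [K A object]
  take A:  [A object] + [A object] + [A object]
  take object:  [object] + [object] + [object]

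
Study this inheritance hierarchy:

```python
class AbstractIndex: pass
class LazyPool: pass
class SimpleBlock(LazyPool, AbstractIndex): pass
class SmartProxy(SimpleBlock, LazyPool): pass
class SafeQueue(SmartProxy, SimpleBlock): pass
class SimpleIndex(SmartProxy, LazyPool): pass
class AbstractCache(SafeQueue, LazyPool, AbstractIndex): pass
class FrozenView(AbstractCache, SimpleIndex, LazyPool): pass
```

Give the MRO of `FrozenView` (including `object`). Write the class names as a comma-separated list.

FrozenView, AbstractCache, SafeQueue, SimpleIndex, SmartProxy, SimpleBlock, LazyPool, AbstractIndex, object

L[FrozenView] = FrozenView + merge(L[AbstractCache], L[SimpleIndex], L[LazyPool], [AbstractCache SimpleIndex LazyPool])
  take AbstractCache:  [AbstractCache SafeQueue SmartProxy SimpleBlock LazyPool AbstractIndex object] + [SimpleIndex SmartProxy SimpleBlock LazyPool AbstractIndex object] + [LazyPool object] + [AbstractCache SimpleIndex LazyPool]
  take SafeQueue:  [SafeQueue SmartProxy SimpleBlock LazyPool AbstractIndex object] + [SimpleIndex SmartProxy SimpleBlock LazyPool AbstractIndex object] + [LazyPool object] + [SimpleIndex LazyPool]
  take SimpleIndex:  [SmartProxy SimpleBlock LazyPool AbstractIndex object] + [SimpleIndex SmartProxy SimpleBlock LazyPool AbstractIndex object] + [LazyPool object] + [SimpleIndex LazyPool]
  take SmartProxy:  [SmartProxy SimpleBlock LazyPool AbstractIndex object] + [SmartProxy SimpleBlock LazyPool AbstractIndex object] + [LazyPool object] + [LazyPool]
  take SimpleBlock:  [SimpleBlock LazyPool AbstractIndex object] + [SimpleBlock LazyPool AbstractIndex object] + [LazyPool object] + [LazyPool]
  take LazyPool:  [LazyPool AbstractIndex object] + [LazyPool AbstractIndex object] + [LazyPool object] + [LazyPool]
  take AbstractIndex:  [AbstractIndex object] + [AbstractIndex object] + [object]
  take object:  [object] + [object] + [object]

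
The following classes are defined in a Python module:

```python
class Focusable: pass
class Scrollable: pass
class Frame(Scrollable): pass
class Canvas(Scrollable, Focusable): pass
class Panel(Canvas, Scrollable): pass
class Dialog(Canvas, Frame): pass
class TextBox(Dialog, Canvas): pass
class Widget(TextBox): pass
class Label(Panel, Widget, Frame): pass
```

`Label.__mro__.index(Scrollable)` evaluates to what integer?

7

L[Label] = Label + merge(L[Panel], L[Widget], L[Frame], [Panel Widget Frame])
  take Panel:  [Panel Canvas Scrollable Focusable object] + [Widget TextBox Dialog Canvas Frame Scrollable Focusable object] + [Frame Scrollable object] + [Panel Widget Frame]
  take Widget:  [Canvas Scrollable Focusable object] + [Widget TextBox Dialog Canvas Frame Scrollable Focusable object] + [Frame Scrollable object] + [Widget Frame]
  take TextBox:  [Canvas Scrollable Focusable object] + [TextBox Dialog Canvas Frame Scrollable Focusable object] + [Frame Scrollable object] + [Frame]
  take Dialog:  [Canvas Scrollable Focusable object] + [Dialog Canvas Frame Scrollable Focusable object] + [Frame Scrollable object] + [Frame]
  take Canvas:  [Canvas Scrollable Focusable object] + [Canvas Frame Scrollable Focusable object] + [Frame Scrollable object] + [Frame]
  take Frame:  [Scrollable Focusable object] + [Frame Scrollable Focusable object] + [Frame Scrollable object] + [Frame]
  take Scrollable:  [Scrollable Focusable object] + [Scrollable Focusable object] + [Scrollable object]
  take Focusable:  [Focusable object] + [Focusable object] + [object]
  take object:  [object] + [object] + [object]
MRO: Label Panel Widget TextBox Dialog Canvas Frame Scrollable Focusable object
Scrollable sits at index 7.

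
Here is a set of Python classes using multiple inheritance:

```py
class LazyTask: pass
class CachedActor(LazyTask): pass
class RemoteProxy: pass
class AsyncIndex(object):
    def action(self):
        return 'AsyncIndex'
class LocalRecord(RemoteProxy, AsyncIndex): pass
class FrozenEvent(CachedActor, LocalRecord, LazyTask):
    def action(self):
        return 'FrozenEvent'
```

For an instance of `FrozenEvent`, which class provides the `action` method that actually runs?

FrozenEvent

L[FrozenEvent] = FrozenEvent + merge(L[CachedActor], L[LocalRecord], L[LazyTask], [CachedActor LocalRecord LazyTask])
  take CachedActor:  [CachedActor LazyTask object] + [LocalRecord RemoteProxy AsyncIndex object] + [LazyTask object] + [CachedActor LocalRecord LazyTask]
  take LocalRecord:  [LazyTask object] + [LocalRecord RemoteProxy AsyncIndex object] + [LazyTask object] + [LocalRecord LazyTask]
  take LazyTask:  [LazyTask object] + [RemoteProxy AsyncIndex object] + [LazyTask object] + [LazyTask]
  take RemoteProxy:  [object] + [RemoteProxy AsyncIndex object] + [object]
  take AsyncIndex:  [object] + [AsyncIndex object] + [object]
  take object:  [object] + [object] + [object]
MRO: FrozenEvent CachedActor LocalRecord LazyTask RemoteProxy AsyncIndex object
action is defined in: AsyncIndex, FrozenEvent. First along the MRO is FrozenEvent.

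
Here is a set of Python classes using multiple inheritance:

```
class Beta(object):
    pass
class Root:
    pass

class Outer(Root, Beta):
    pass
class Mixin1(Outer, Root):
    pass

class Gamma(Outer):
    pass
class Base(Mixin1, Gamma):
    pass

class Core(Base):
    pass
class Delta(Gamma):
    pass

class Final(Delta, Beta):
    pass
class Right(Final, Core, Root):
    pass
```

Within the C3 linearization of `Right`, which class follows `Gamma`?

Outer

L[Right] = Right + merge(L[Final], L[Core], L[Root], [Final Core Root])
  take Final:  [Final Delta Gamma Outer Root Beta object] + [Core Base Mixin1 Gamma Outer Root Beta object] + [Root object] + [Final Core Root]
  take Delta:  [Delta Gamma Outer Root Beta object] + [Core Base Mixin1 Gamma Outer Root Beta object] + [Root object] + [Core Root]
  take Core:  [Gamma Outer Root Beta object] + [Core Base Mixin1 Gamma Outer Root Beta object] + [Root object] + [Core Root]
  take Base:  [Gamma Outer Root Beta object] + [Base Mixin1 Gamma Outer Root Beta object] + [Root object] + [Root]
  take Mixin1:  [Gamma Outer Root Beta object] + [Mixin1 Gamma Outer Root Beta object] + [Root object] + [Root]
  take Gamma:  [Gamma Outer Root Beta object] + [Gamma Outer Root Beta object] + [Root object] + [Root]
  take Outer:  [Outer Root Beta object] + [Outer Root Beta object] + [Root object] + [Root]
  take Root:  [Root Beta object] + [Root Beta object] + [Root object] + [Root]
  take Beta:  [Beta object] + [Beta object] + [object]
  take object:  [object] + [object] + [object]
MRO: Right Final Delta Core Base Mixin1 Gamma Outer Root Beta object
Gamma is at position 6; next is Outer.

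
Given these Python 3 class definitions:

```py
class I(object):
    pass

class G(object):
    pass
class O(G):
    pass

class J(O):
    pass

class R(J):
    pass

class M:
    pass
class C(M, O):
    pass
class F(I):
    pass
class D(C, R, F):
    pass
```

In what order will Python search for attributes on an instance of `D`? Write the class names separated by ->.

D -> C -> M -> R -> J -> O -> G -> F -> I -> object

L[D] = D + merge(L[C], L[R], L[F], [C R F])
  take C:  [C M O G object] + [R J O G object] + [F I object] + [C R F]
  take M:  [M O G object] + [R J O G object] + [F I object] + [R F]
  take R:  [O G object] + [R J O G object] + [F I object] + [R F]
  take J:  [O G object] + [J O G object] + [F I object] + [F]
  take O:  [O G object] + [O G object] + [F I object] + [F]
  take G:  [G object] + [G object] + [F I object] + [F]
  take F:  [object] + [object] + [F I object] + [F]
  take I:  [object] + [object] + [I object]
  take object:  [object] + [object] + [object]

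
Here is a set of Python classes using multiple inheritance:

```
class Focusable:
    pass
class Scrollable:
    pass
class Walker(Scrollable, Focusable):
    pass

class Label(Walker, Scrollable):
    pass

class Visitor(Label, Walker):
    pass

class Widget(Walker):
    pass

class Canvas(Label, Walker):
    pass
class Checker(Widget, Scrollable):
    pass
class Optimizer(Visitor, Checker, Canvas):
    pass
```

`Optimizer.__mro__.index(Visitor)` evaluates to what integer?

1

L[Optimizer] = Optimizer + merge(L[Visitor], L[Checker], L[Canvas], [Visitor Checker Canvas])
  take Visitor:  [Visitor Label Walker Scrollable Focusable object] + [Checker Widget Walker Scrollable Focusable object] + [Canvas Label Walker Scrollable Focusable object] + [Visitor Checker Canvas]
  take Checker:  [Label Walker Scrollable Focusable object] + [Checker Widget Walker Scrollable Focusable object] + [Canvas Label Walker Scrollable Focusable object] + [Checker Canvas]
  take Widget:  [Label Walker Scrollable Focusable object] + [Widget Walker Scrollable Focusable object] + [Canvas Label Walker Scrollable Focusable object] + [Canvas]
  take Canvas:  [Label Walker Scrollable Focusable object] + [Walker Scrollable Focusable object] + [Canvas Label Walker Scrollable Focusable object] + [Canvas]
  take Label:  [Label Walker Scrollable Focusable object] + [Walker Scrollable Focusable object] + [Label Walker Scrollable Focusable object]
  take Walker:  [Walker Scrollable Focusable object] + [Walker Scrollable Focusable object] + [Walker Scrollable Focusable object]
  take Scrollable:  [Scrollable Focusable object] + [Scrollable Focusable object] + [Scrollable Focusable object]
  take Focusable:  [Focusable object] + [Focusable object] + [Focusable object]
  take object:  [object] + [object] + [object]
MRO: Optimizer Visitor Checker Widget Canvas Label Walker Scrollable Focusable object
Visitor sits at index 1.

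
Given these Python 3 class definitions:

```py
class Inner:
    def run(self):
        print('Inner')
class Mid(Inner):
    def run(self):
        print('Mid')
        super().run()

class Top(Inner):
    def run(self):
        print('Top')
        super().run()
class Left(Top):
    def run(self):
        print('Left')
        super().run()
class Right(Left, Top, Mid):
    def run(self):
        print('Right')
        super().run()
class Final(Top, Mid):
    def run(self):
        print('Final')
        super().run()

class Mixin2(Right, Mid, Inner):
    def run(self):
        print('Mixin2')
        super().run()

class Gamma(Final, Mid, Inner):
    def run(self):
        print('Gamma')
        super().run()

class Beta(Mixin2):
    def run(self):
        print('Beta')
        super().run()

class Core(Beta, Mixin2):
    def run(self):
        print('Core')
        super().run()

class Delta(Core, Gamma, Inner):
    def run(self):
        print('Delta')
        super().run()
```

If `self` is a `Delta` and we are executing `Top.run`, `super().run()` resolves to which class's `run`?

L[Delta] = Delta + merge(L[Core], L[Gamma], L[Inner], [Core Gamma Inner])
  take Core:  [Core Beta Mixin2 Right Left Top Mid Inner object] + [Gamma Final Top Mid Inner object] + [Inner object] + [Core Gamma Inner]
  take Beta:  [Beta Mixin2 Right Left Top Mid Inner object] + [Gamma Final Top Mid Inner object] + [Inner object] + [Gamma Inner]
  take Mixin2:  [Mixin2 Right Left Top Mid Inner object] + [Gamma Final Top Mid Inner object] + [Inner object] + [Gamma Inner]
  take Right:  [Right Left Top Mid Inner object] + [Gamma Final Top Mid Inner object] + [Inner object] + [Gamma Inner]
  take Left:  [Left Top Mid Inner object] + [Gamma Final Top Mid Inner object] + [Inner object] + [Gamma Inner]
  take Gamma:  [Top Mid Inner object] + [Gamma Final Top Mid Inner object] + [Inner object] + [Gamma Inner]
  take Final:  [Top Mid Inner object] + [Final Top Mid Inner object] + [Inner object] + [Inner]
  take Top:  [Top Mid Inner object] + [Top Mid Inner object] + [Inner object] + [Inner]
  take Mid:  [Mid Inner object] + [Mid Inner object] + [Inner object] + [Inner]
  take Inner:  [Inner object] + [Inner object] + [Inner object] + [Inner]
  take object:  [object] + [object] + [object]
MRO: Delta Core Beta Mixin2 Right Left Gamma Final Top Mid Inner object
super() in Top.run on a Delta instance goes to the class after Top in Delta's MRO: Mid.

Mid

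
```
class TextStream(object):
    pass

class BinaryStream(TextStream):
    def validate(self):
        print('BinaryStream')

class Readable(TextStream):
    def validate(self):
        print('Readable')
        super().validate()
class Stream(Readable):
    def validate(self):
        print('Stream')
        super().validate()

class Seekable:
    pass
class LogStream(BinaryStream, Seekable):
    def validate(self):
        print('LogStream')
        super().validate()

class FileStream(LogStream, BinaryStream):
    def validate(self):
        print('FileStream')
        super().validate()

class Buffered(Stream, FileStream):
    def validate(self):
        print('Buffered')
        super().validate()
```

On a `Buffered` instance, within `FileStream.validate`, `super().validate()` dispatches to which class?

L[Buffered] = Buffered + merge(L[Stream], L[FileStream], [Stream FileStream])
  take Stream:  [Stream Readable TextStream object] + [FileStream LogStream BinaryStream TextStream Seekable object] + [Stream FileStream]
  take Readable:  [Readable TextStream object] + [FileStream LogStream BinaryStream TextStream Seekable object] + [FileStream]
  take FileStream:  [TextStream object] + [FileStream LogStream BinaryStream TextStream Seekable object] + [FileStream]
  take LogStream:  [TextStream object] + [LogStream BinaryStream TextStream Seekable object]
  take BinaryStream:  [TextStream object] + [BinaryStream TextStream Seekable object]
  take TextStream:  [TextStream object] + [TextStream Seekable object]
  take Seekable:  [object] + [Seekable object]
  take object:  [object] + [object]
MRO: Buffered Stream Readable FileStream LogStream BinaryStream TextStream Seekable object
super() in FileStream.validate on a Buffered instance goes to the class after FileStream in Buffered's MRO: LogStream.

LogStream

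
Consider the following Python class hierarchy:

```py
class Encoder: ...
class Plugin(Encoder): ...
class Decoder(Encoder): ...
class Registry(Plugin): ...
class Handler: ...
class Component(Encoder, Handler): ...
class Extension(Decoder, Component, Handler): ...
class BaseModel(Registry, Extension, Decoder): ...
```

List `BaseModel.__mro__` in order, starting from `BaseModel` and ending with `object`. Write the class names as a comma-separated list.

BaseModel, Registry, Plugin, Extension, Decoder, Component, Encoder, Handler, object

L[BaseModel] = BaseModel + merge(L[Registry], L[Extension], L[Decoder], [Registry Extension Decoder])
  take Registry:  [Registry Plugin Encoder object] + [Extension Decoder Component Encoder Handler object] + [Decoder Encoder object] + [Registry Extension Decoder]
  take Plugin:  [Plugin Encoder object] + [Extension Decoder Component Encoder Handler object] + [Decoder Encoder object] + [Extension Decoder]
  take Extension:  [Encoder object] + [Extension Decoder Component Encoder Handler object] + [Decoder Encoder object] + [Extension Decoder]
  take Decoder:  [Encoder object] + [Decoder Component Encoder Handler object] + [Decoder Encoder object] + [Decoder]
  take Component:  [Encoder object] + [Component Encoder Handler object] + [Encoder object]
  take Encoder:  [Encoder object] + [Encoder Handler object] + [Encoder object]
  take Handler:  [object] + [Handler object] + [object]
  take object:  [object] + [object] + [object]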